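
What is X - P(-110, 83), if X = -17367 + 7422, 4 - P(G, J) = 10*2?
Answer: -9929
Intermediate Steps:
P(G, J) = -16 (P(G, J) = 4 - 10*2 = 4 - 1*20 = 4 - 20 = -16)
X = -9945
X - P(-110, 83) = -9945 - 1*(-16) = -9945 + 16 = -9929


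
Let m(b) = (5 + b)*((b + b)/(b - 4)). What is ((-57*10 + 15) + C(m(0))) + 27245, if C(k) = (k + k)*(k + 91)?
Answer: 26690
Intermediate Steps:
m(b) = 2*b*(5 + b)/(-4 + b) (m(b) = (5 + b)*((2*b)/(-4 + b)) = (5 + b)*(2*b/(-4 + b)) = 2*b*(5 + b)/(-4 + b))
C(k) = 2*k*(91 + k) (C(k) = (2*k)*(91 + k) = 2*k*(91 + k))
((-57*10 + 15) + C(m(0))) + 27245 = ((-57*10 + 15) + 2*(2*0*(5 + 0)/(-4 + 0))*(91 + 2*0*(5 + 0)/(-4 + 0))) + 27245 = ((-570 + 15) + 2*(2*0*5/(-4))*(91 + 2*0*5/(-4))) + 27245 = (-555 + 2*(2*0*(-1/4)*5)*(91 + 2*0*(-1/4)*5)) + 27245 = (-555 + 2*0*(91 + 0)) + 27245 = (-555 + 2*0*91) + 27245 = (-555 + 0) + 27245 = -555 + 27245 = 26690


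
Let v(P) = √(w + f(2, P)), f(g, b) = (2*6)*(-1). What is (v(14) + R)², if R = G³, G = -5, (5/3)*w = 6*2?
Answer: 78101/5 - 100*I*√30 ≈ 15620.0 - 547.72*I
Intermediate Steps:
f(g, b) = -12 (f(g, b) = 12*(-1) = -12)
w = 36/5 (w = 3*(6*2)/5 = (⅗)*12 = 36/5 ≈ 7.2000)
R = -125 (R = (-5)³ = -125)
v(P) = 2*I*√30/5 (v(P) = √(36/5 - 12) = √(-24/5) = 2*I*√30/5)
(v(14) + R)² = (2*I*√30/5 - 125)² = (-125 + 2*I*√30/5)²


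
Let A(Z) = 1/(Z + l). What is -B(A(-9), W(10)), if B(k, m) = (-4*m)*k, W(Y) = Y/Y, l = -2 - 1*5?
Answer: -1/4 ≈ -0.25000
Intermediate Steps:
l = -7 (l = -2 - 5 = -7)
W(Y) = 1
A(Z) = 1/(-7 + Z) (A(Z) = 1/(Z - 7) = 1/(-7 + Z))
B(k, m) = -4*k*m
-B(A(-9), W(10)) = -(-4)/(-7 - 9) = -(-4)/(-16) = -(-4)*(-1)/16 = -1*1/4 = -1/4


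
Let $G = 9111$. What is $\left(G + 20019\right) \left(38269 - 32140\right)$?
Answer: $178537770$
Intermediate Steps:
$\left(G + 20019\right) \left(38269 - 32140\right) = \left(9111 + 20019\right) \left(38269 - 32140\right) = 29130 \cdot 6129 = 178537770$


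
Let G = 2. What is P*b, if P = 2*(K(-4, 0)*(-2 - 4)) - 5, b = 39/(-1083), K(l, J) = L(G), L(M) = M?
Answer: 377/361 ≈ 1.0443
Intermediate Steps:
K(l, J) = 2
b = -13/361 (b = 39*(-1/1083) = -13/361 ≈ -0.036011)
P = -29 (P = 2*(2*(-2 - 4)) - 5 = 2*(2*(-6)) - 5 = 2*(-12) - 5 = -24 - 5 = -29)
P*b = -29*(-13/361) = 377/361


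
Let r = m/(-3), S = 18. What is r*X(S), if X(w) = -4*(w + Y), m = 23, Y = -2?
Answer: 1472/3 ≈ 490.67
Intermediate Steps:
X(w) = 8 - 4*w (X(w) = -4*(w - 2) = -4*(-2 + w) = 8 - 4*w)
r = -23/3 (r = 23/(-3) = 23*(-⅓) = -23/3 ≈ -7.6667)
r*X(S) = -23*(8 - 4*18)/3 = -23*(8 - 72)/3 = -23/3*(-64) = 1472/3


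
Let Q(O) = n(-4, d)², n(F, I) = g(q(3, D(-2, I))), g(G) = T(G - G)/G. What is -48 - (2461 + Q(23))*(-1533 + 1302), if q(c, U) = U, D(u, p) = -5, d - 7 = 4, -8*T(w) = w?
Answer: 568443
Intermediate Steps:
T(w) = -w/8
d = 11 (d = 7 + 4 = 11)
g(G) = 0 (g(G) = (-(G - G)/8)/G = (-⅛*0)/G = 0/G = 0)
n(F, I) = 0
Q(O) = 0 (Q(O) = 0² = 0)
-48 - (2461 + Q(23))*(-1533 + 1302) = -48 - (2461 + 0)*(-1533 + 1302) = -48 - 2461*(-231) = -48 - 1*(-568491) = -48 + 568491 = 568443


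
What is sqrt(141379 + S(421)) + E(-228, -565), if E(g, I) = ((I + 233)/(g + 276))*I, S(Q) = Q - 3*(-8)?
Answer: 46895/12 + 16*sqrt(554) ≈ 4284.5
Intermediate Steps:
S(Q) = 24 + Q (S(Q) = Q + 24 = 24 + Q)
E(g, I) = I*(233 + I)/(276 + g) (E(g, I) = ((233 + I)/(276 + g))*I = I*(233 + I)/(276 + g))
sqrt(141379 + S(421)) + E(-228, -565) = sqrt(141379 + (24 + 421)) - 565*(233 - 565)/(276 - 228) = sqrt(141379 + 445) - 565*(-332)/48 = sqrt(141824) - 565*1/48*(-332) = 16*sqrt(554) + 46895/12 = 46895/12 + 16*sqrt(554)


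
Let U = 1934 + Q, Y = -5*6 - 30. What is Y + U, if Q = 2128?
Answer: 4002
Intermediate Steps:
Y = -60 (Y = -30 - 30 = -60)
U = 4062 (U = 1934 + 2128 = 4062)
Y + U = -60 + 4062 = 4002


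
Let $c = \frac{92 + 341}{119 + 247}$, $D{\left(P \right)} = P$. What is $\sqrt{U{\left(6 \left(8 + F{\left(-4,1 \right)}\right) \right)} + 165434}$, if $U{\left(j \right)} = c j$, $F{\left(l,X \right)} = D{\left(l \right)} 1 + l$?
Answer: $\sqrt{165434} \approx 406.74$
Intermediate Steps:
$c = \frac{433}{366} \approx 1.1831$
$F{\left(l,X \right)} = 2 l$ ($F{\left(l,X \right)} = l 1 + l = l + l = 2 l$)
$U{\left(j \right)} = \frac{433 j}{366}$
$\sqrt{U{\left(6 \left(8 + F{\left(-4,1 \right)}\right) \right)} + 165434} = \sqrt{\frac{433 \cdot 6 \left(8 + 2 \left(-4\right)\right)}{366} + 165434} = \sqrt{\frac{433 \cdot 6 \left(8 - 8\right)}{366} + 165434} = \sqrt{\frac{433 \cdot 6 \cdot 0}{366} + 165434} = \sqrt{\frac{433}{366} \cdot 0 + 165434} = \sqrt{0 + 165434} = \sqrt{165434}$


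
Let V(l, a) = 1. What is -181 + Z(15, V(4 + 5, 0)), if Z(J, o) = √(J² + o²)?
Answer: -181 + √226 ≈ -165.97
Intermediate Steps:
-181 + Z(15, V(4 + 5, 0)) = -181 + √(15² + 1²) = -181 + √(225 + 1) = -181 + √226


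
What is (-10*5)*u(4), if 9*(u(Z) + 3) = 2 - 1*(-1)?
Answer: 400/3 ≈ 133.33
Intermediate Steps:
u(Z) = -8/3 (u(Z) = -3 + (2 - 1*(-1))/9 = -3 + (2 + 1)/9 = -3 + (1/9)*3 = -3 + 1/3 = -8/3)
(-10*5)*u(4) = -10*5*(-8/3) = -50*(-8/3) = 400/3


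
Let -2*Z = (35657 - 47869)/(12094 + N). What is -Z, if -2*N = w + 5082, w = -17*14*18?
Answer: -6106/11695 ≈ -0.52210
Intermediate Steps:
w = -4284 (w = -238*18 = -4284)
N = -399 (N = -(-4284 + 5082)/2 = -½*798 = -399)
Z = 6106/11695 (Z = -(35657 - 47869)/(2*(12094 - 399)) = -(-6106)/11695 = -½*(-12212/11695) = 6106/11695 ≈ 0.52210)
-Z = -1*6106/11695 = -6106/11695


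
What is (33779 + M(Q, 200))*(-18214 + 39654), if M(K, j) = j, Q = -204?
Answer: 728509760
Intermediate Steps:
(33779 + M(Q, 200))*(-18214 + 39654) = (33779 + 200)*(-18214 + 39654) = 33979*21440 = 728509760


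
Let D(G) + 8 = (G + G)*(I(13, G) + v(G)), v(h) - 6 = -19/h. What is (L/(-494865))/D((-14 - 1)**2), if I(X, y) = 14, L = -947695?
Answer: 27077/126600606 ≈ 0.00021388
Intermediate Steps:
v(h) = 6 - 19/h
D(G) = -8 + 2*G*(20 - 19/G) (D(G) = -8 + (G + G)*(14 + (6 - 19/G)) = -8 + (2*G)*(20 - 19/G) = -8 + 2*G*(20 - 19/G))
(L/(-494865))/D((-14 - 1)**2) = (-947695/(-494865))/(-46 + 40*(-14 - 1)**2) = (-947695*(-1/494865))/(-46 + 40*(-15)**2) = 27077/(14139*(-46 + 40*225)) = 27077/(14139*(-46 + 9000)) = (27077/14139)/8954 = (27077/14139)*(1/8954) = 27077/126600606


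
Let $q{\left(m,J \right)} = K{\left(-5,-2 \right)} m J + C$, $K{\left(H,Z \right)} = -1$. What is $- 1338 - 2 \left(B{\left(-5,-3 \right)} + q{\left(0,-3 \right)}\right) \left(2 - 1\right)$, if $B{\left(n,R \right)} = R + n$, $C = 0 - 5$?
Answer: $-34788$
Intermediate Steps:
$C = -5$ ($C = 0 - 5 = -5$)
$q{\left(m,J \right)} = -5 - J m$ ($q{\left(m,J \right)} = - m J - 5 = - J m - 5 = -5 - J m$)
$- 1338 - 2 \left(B{\left(-5,-3 \right)} + q{\left(0,-3 \right)}\right) \left(2 - 1\right) = - 1338 - 2 \left(\left(-3 - 5\right) - \left(5 - 0\right)\right) \left(2 - 1\right) = - 1338 - 2 \left(-8 + \left(-5 + 0\right)\right) 1 = - 1338 - 2 \left(-8 - 5\right) 1 = - 1338 \left(-2\right) \left(-13\right) 1 = - 1338 \cdot 26 \cdot 1 = \left(-1338\right) 26 = -34788$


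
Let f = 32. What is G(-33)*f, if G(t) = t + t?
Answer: -2112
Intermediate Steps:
G(t) = 2*t
G(-33)*f = (2*(-33))*32 = -66*32 = -2112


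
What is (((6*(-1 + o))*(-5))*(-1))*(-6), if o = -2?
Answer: 540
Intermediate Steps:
(((6*(-1 + o))*(-5))*(-1))*(-6) = (((6*(-1 - 2))*(-5))*(-1))*(-6) = (((6*(-3))*(-5))*(-1))*(-6) = (-18*(-5)*(-1))*(-6) = (90*(-1))*(-6) = -90*(-6) = 540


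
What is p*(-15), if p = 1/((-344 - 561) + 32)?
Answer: 5/291 ≈ 0.017182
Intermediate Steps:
p = -1/873 (p = 1/(-905 + 32) = 1/(-873) = -1/873 ≈ -0.0011455)
p*(-15) = -1/873*(-15) = 5/291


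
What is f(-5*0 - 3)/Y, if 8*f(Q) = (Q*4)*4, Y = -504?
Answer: 1/84 ≈ 0.011905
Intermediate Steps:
f(Q) = 2*Q (f(Q) = ((Q*4)*4)/8 = ((4*Q)*4)/8 = (16*Q)/8 = 2*Q)
f(-5*0 - 3)/Y = (2*(-5*0 - 3))/(-504) = (2*(0 - 3))*(-1/504) = (2*(-3))*(-1/504) = -6*(-1/504) = 1/84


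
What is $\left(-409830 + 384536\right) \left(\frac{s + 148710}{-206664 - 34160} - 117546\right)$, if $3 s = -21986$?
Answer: $\frac{268508829631208}{90309} \approx 2.9732 \cdot 10^{9}$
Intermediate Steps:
$s = - \frac{21986}{3}$ ($s = \frac{1}{3} \left(-21986\right) = - \frac{21986}{3} \approx -7328.7$)
$\left(-409830 + 384536\right) \left(\frac{s + 148710}{-206664 - 34160} - 117546\right) = \left(-409830 + 384536\right) \left(\frac{- \frac{21986}{3} + 148710}{-206664 - 34160} - 117546\right) = - 25294 \left(\frac{424144}{3 \left(-240824\right)} - 117546\right) = - 25294 \left(\frac{424144}{3} \left(- \frac{1}{240824}\right) - 117546\right) = - 25294 \left(- \frac{53018}{90309} - 117546\right) = \left(-25294\right) \left(- \frac{10615514732}{90309}\right) = \frac{268508829631208}{90309}$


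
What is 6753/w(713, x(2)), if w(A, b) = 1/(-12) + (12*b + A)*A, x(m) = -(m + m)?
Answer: 81036/5689739 ≈ 0.014242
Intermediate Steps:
x(m) = -2*m
w(A, b) = -1/12 + A*(A + 12*b) (w(A, b) = -1/12 + (A + 12*b)*A = -1/12 + A*(A + 12*b))
6753/w(713, x(2)) = 6753/(-1/12 + 713² + 12*713*(-2*2)) = 6753/(-1/12 + 508369 + 12*713*(-4)) = 6753/(-1/12 + 508369 - 34224) = 6753/(5689739/12) = 6753*(12/5689739) = 81036/5689739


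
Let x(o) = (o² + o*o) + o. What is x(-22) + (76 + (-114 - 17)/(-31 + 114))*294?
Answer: 1894556/83 ≈ 22826.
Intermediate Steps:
x(o) = o + 2*o² (x(o) = (o² + o²) + o = 2*o² + o = o + 2*o²)
x(-22) + (76 + (-114 - 17)/(-31 + 114))*294 = -22*(1 + 2*(-22)) + (76 + (-114 - 17)/(-31 + 114))*294 = -22*(1 - 44) + (76 - 131/83)*294 = -22*(-43) + (76 - 131*1/83)*294 = 946 + (76 - 131/83)*294 = 946 + (6177/83)*294 = 946 + 1816038/83 = 1894556/83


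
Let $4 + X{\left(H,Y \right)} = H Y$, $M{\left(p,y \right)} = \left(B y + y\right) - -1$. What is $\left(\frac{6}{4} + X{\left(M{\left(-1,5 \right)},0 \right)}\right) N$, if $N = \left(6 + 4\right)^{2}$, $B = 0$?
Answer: $-250$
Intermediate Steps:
$M{\left(p,y \right)} = 1 + y$ ($M{\left(p,y \right)} = \left(0 y + y\right) - -1 = \left(0 + y\right) + 1 = y + 1 = 1 + y$)
$N = 100$ ($N = 10^{2} = 100$)
$X{\left(H,Y \right)} = -4 + H Y$
$\left(\frac{6}{4} + X{\left(M{\left(-1,5 \right)},0 \right)}\right) N = \left(\frac{6}{4} - \left(4 - \left(1 + 5\right) 0\right)\right) 100 = \left(6 \cdot \frac{1}{4} + \left(-4 + 6 \cdot 0\right)\right) 100 = \left(\frac{3}{2} + \left(-4 + 0\right)\right) 100 = \left(\frac{3}{2} - 4\right) 100 = \left(- \frac{5}{2}\right) 100 = -250$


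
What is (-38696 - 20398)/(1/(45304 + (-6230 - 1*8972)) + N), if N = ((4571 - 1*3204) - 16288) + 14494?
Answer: 1778847588/12853553 ≈ 138.39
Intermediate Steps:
N = -427 (N = ((4571 - 3204) - 16288) + 14494 = (1367 - 16288) + 14494 = -14921 + 14494 = -427)
(-38696 - 20398)/(1/(45304 + (-6230 - 1*8972)) + N) = (-38696 - 20398)/(1/(45304 + (-6230 - 1*8972)) - 427) = -59094/(1/(45304 + (-6230 - 8972)) - 427) = -59094/(1/(45304 - 15202) - 427) = -59094/(1/30102 - 427) = -59094/(-12853553/30102) = -59094*(-30102/12853553) = 1778847588/12853553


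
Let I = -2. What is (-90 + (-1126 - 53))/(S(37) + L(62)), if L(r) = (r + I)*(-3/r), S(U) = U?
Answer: -39339/1057 ≈ -37.218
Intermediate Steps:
L(r) = -3*(-2 + r)/r (L(r) = (r - 2)*(-3/r) = (-2 + r)*(-3/r) = -3*(-2 + r)/r)
(-90 + (-1126 - 53))/(S(37) + L(62)) = (-90 + (-1126 - 53))/(37 + (-3 + 6/62)) = (-90 - 1179)/(37 + (-3 + 6*(1/62))) = -1269/(37 + (-3 + 3/31)) = -1269/(37 - 90/31) = -1269/1057/31 = -1269*31/1057 = -39339/1057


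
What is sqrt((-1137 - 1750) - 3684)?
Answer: I*sqrt(6571) ≈ 81.062*I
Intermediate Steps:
sqrt((-1137 - 1750) - 3684) = sqrt(-2887 - 3684) = sqrt(-6571) = I*sqrt(6571)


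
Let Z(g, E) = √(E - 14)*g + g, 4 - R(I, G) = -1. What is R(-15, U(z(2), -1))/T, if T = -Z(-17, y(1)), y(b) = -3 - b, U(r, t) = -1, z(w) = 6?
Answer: 5/323 - 15*I*√2/323 ≈ 0.01548 - 0.065675*I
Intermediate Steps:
R(I, G) = 5 (R(I, G) = 4 - 1*(-1) = 4 + 1 = 5)
Z(g, E) = g + g*√(-14 + E) (Z(g, E) = √(-14 + E)*g + g = g*√(-14 + E) + g = g + g*√(-14 + E))
T = 17 + 51*I*√2 (T = -(-17)*(1 + √(-14 + (-3 - 1*1))) = -(-17)*(1 + √(-14 + (-3 - 1))) = -(-17)*(1 + √(-14 - 4)) = -(-17)*(1 + √(-18)) = -(-17)*(1 + 3*I*√2) = -(-17 - 51*I*√2) = 17 + 51*I*√2 ≈ 17.0 + 72.125*I)
R(-15, U(z(2), -1))/T = 5/(17 + 51*I*√2)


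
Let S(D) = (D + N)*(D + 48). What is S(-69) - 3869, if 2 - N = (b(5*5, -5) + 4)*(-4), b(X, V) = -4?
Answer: -2462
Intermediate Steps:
N = 2 (N = 2 - (-4 + 4)*(-4) = 2 - 0*(-4) = 2 - 1*0 = 2 + 0 = 2)
S(D) = (2 + D)*(48 + D) (S(D) = (D + 2)*(D + 48) = (2 + D)*(48 + D))
S(-69) - 3869 = (96 + (-69)**2 + 50*(-69)) - 3869 = (96 + 4761 - 3450) - 3869 = 1407 - 3869 = -2462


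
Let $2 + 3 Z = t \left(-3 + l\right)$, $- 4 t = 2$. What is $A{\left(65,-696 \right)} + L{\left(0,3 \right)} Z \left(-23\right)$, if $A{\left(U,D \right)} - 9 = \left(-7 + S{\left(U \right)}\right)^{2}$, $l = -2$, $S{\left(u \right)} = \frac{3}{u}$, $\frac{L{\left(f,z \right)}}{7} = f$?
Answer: $\frac{242329}{4225} \approx 57.356$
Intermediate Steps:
$L{\left(f,z \right)} = 7 f$
$t = - \frac{1}{2}$ ($t = \left(- \frac{1}{4}\right) 2 = - \frac{1}{2} \approx -0.5$)
$A{\left(U,D \right)} = 9 + \left(-7 + \frac{3}{U}\right)^{2}$
$Z = \frac{1}{6}$ ($Z = - \frac{2}{3} + \frac{\left(- \frac{1}{2}\right) \left(-3 - 2\right)}{3} = - \frac{2}{3} + \frac{\left(- \frac{1}{2}\right) \left(-5\right)}{3} = - \frac{2}{3} + \frac{1}{3} \cdot \frac{5}{2} = - \frac{2}{3} + \frac{5}{6} = \frac{1}{6} \approx 0.16667$)
$A{\left(65,-696 \right)} + L{\left(0,3 \right)} Z \left(-23\right) = \left(58 - \frac{42}{65} + \frac{9}{4225}\right) + 7 \cdot 0 \cdot \frac{1}{6} \left(-23\right) = \left(58 - \frac{42}{65} + 9 \cdot \frac{1}{4225}\right) + 0 \cdot \frac{1}{6} \left(-23\right) = \left(58 - \frac{42}{65} + \frac{9}{4225}\right) + 0 \left(-23\right) = \frac{242329}{4225} + 0 = \frac{242329}{4225}$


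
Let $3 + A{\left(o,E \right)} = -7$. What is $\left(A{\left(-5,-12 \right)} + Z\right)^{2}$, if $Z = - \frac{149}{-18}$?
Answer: $\frac{961}{324} \approx 2.966$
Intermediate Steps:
$A{\left(o,E \right)} = -10$ ($A{\left(o,E \right)} = -3 - 7 = -10$)
$Z = \frac{149}{18}$ ($Z = \left(-149\right) \left(- \frac{1}{18}\right) = \frac{149}{18} \approx 8.2778$)
$\left(A{\left(-5,-12 \right)} + Z\right)^{2} = \left(-10 + \frac{149}{18}\right)^{2} = \left(- \frac{31}{18}\right)^{2} = \frac{961}{324}$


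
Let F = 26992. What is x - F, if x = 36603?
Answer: 9611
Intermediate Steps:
x - F = 36603 - 1*26992 = 36603 - 26992 = 9611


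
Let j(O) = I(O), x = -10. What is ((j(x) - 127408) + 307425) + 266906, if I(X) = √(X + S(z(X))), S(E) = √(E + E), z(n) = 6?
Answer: 446923 + √(-10 + 2*√3) ≈ 4.4692e+5 + 2.5565*I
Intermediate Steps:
S(E) = √2*√E (S(E) = √(2*E) = √2*√E)
I(X) = √(X + 2*√3) (I(X) = √(X + √2*√6) = √(X + 2*√3))
j(O) = √(O + 2*√3)
((j(x) - 127408) + 307425) + 266906 = ((√(-10 + 2*√3) - 127408) + 307425) + 266906 = ((-127408 + √(-10 + 2*√3)) + 307425) + 266906 = (180017 + √(-10 + 2*√3)) + 266906 = 446923 + √(-10 + 2*√3)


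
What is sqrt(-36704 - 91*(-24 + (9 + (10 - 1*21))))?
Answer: I*sqrt(34338) ≈ 185.31*I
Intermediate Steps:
sqrt(-36704 - 91*(-24 + (9 + (10 - 1*21)))) = sqrt(-36704 - 91*(-24 + (9 + (10 - 21)))) = sqrt(-36704 - 91*(-24 + (9 - 11))) = sqrt(-36704 - 91*(-24 - 2)) = sqrt(-36704 - 91*(-26)) = sqrt(-36704 + 2366) = sqrt(-34338) = I*sqrt(34338)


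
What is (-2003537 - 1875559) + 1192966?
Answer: -2686130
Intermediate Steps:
(-2003537 - 1875559) + 1192966 = -3879096 + 1192966 = -2686130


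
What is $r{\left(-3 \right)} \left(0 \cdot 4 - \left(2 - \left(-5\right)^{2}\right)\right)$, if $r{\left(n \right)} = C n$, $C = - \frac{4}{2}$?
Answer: $138$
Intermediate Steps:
$C = -2$ ($C = \left(-4\right) \frac{1}{2} = -2$)
$r{\left(n \right)} = - 2 n$
$r{\left(-3 \right)} \left(0 \cdot 4 - \left(2 - \left(-5\right)^{2}\right)\right) = \left(-2\right) \left(-3\right) \left(0 \cdot 4 - \left(2 - \left(-5\right)^{2}\right)\right) = 6 \left(0 + \left(25 - 2\right)\right) = 6 \left(0 + 23\right) = 6 \cdot 23 = 138$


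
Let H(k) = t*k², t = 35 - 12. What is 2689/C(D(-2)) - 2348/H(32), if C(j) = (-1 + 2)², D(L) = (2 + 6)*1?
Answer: 15832245/5888 ≈ 2688.9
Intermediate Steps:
D(L) = 8 (D(L) = 8*1 = 8)
t = 23
C(j) = 1 (C(j) = 1² = 1)
H(k) = 23*k²
2689/C(D(-2)) - 2348/H(32) = 2689/1 - 2348/(23*32²) = 2689*1 - 2348/(23*1024) = 2689 - 2348/23552 = 2689 - 2348*1/23552 = 2689 - 587/5888 = 15832245/5888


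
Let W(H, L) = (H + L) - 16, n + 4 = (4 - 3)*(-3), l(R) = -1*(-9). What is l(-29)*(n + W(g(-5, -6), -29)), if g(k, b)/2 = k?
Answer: -558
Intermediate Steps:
l(R) = 9
g(k, b) = 2*k
n = -7 (n = -4 + (4 - 3)*(-3) = -4 + 1*(-3) = -4 - 3 = -7)
W(H, L) = -16 + H + L
l(-29)*(n + W(g(-5, -6), -29)) = 9*(-7 + (-16 + 2*(-5) - 29)) = 9*(-7 + (-16 - 10 - 29)) = 9*(-7 - 55) = 9*(-62) = -558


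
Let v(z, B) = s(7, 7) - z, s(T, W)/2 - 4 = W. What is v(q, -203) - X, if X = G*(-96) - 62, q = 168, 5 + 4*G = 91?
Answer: 1980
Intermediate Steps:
G = 43/2 (G = -5/4 + (¼)*91 = -5/4 + 91/4 = 43/2 ≈ 21.500)
s(T, W) = 8 + 2*W
v(z, B) = 22 - z (v(z, B) = (8 + 2*7) - z = (8 + 14) - z = 22 - z)
X = -2126 (X = (43/2)*(-96) - 62 = -2064 - 62 = -2126)
v(q, -203) - X = (22 - 1*168) - 1*(-2126) = (22 - 168) + 2126 = -146 + 2126 = 1980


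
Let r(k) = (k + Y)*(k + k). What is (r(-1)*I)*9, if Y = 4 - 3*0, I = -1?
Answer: 54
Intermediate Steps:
Y = 4 (Y = 4 + 0 = 4)
r(k) = 2*k*(4 + k) (r(k) = (k + 4)*(k + k) = (4 + k)*(2*k) = 2*k*(4 + k))
(r(-1)*I)*9 = ((2*(-1)*(4 - 1))*(-1))*9 = ((2*(-1)*3)*(-1))*9 = -6*(-1)*9 = 6*9 = 54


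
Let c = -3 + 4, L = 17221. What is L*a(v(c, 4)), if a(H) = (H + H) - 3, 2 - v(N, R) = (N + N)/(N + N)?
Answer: -17221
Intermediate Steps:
c = 1
v(N, R) = 1 (v(N, R) = 2 - (N + N)/(N + N) = 2 - 2*N/(2*N) = 2 - 2*N*1/(2*N) = 2 - 1*1 = 2 - 1 = 1)
a(H) = -3 + 2*H (a(H) = 2*H - 3 = -3 + 2*H)
L*a(v(c, 4)) = 17221*(-3 + 2*1) = 17221*(-3 + 2) = 17221*(-1) = -17221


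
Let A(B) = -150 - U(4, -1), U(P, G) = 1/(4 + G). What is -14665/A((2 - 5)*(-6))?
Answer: 43995/451 ≈ 97.550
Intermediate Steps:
A(B) = -451/3 (A(B) = -150 - 1/(4 - 1) = -150 - 1/3 = -150 - 1*⅓ = -150 - ⅓ = -451/3)
-14665/A((2 - 5)*(-6)) = -14665/(-451/3) = -14665*(-3/451) = 43995/451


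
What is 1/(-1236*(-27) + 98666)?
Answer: 1/132038 ≈ 7.5736e-6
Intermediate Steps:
1/(-1236*(-27) + 98666) = 1/(33372 + 98666) = 1/132038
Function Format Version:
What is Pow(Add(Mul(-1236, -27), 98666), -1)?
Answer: Rational(1, 132038) ≈ 7.5736e-6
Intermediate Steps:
Pow(Add(Mul(-1236, -27), 98666), -1) = Pow(Add(33372, 98666), -1) = Pow(132038, -1) = Rational(1, 132038)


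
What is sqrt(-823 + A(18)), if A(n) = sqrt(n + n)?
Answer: I*sqrt(817) ≈ 28.583*I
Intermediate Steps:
A(n) = sqrt(2)*sqrt(n) (A(n) = sqrt(2*n) = sqrt(2)*sqrt(n))
sqrt(-823 + A(18)) = sqrt(-823 + sqrt(2)*sqrt(18)) = sqrt(-823 + sqrt(2)*(3*sqrt(2))) = sqrt(-823 + 6) = sqrt(-817) = I*sqrt(817)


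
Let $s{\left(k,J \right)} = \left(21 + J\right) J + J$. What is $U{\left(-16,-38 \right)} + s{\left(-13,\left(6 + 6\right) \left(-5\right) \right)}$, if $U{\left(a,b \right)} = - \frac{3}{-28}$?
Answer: $\frac{63843}{28} \approx 2280.1$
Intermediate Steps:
$s{\left(k,J \right)} = J + J \left(21 + J\right)$ ($s{\left(k,J \right)} = J \left(21 + J\right) + J = J + J \left(21 + J\right)$)
$U{\left(a,b \right)} = \frac{3}{28}$ ($U{\left(a,b \right)} = \left(-3\right) \left(- \frac{1}{28}\right) = \frac{3}{28}$)
$U{\left(-16,-38 \right)} + s{\left(-13,\left(6 + 6\right) \left(-5\right) \right)} = \frac{3}{28} + \left(6 + 6\right) \left(-5\right) \left(22 + \left(6 + 6\right) \left(-5\right)\right) = \frac{3}{28} + 12 \left(-5\right) \left(22 + 12 \left(-5\right)\right) = \frac{3}{28} - 60 \left(22 - 60\right) = \frac{3}{28} - -2280 = \frac{3}{28} + 2280 = \frac{63843}{28}$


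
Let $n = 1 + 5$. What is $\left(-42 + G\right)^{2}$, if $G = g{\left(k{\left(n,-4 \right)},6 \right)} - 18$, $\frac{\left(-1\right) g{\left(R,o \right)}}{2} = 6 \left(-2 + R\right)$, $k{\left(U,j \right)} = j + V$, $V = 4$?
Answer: $1296$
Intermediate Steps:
$n = 6$
$k{\left(U,j \right)} = 4 + j$ ($k{\left(U,j \right)} = j + 4 = 4 + j$)
$g{\left(R,o \right)} = 24 - 12 R$ ($g{\left(R,o \right)} = - 2 \cdot 6 \left(-2 + R\right) = - 2 \left(-12 + 6 R\right) = 24 - 12 R$)
$G = 6$ ($G = \left(24 - 12 \left(4 - 4\right)\right) - 18 = \left(24 - 0\right) - 18 = \left(24 + 0\right) - 18 = 24 - 18 = 6$)
$\left(-42 + G\right)^{2} = \left(-42 + 6\right)^{2} = \left(-36\right)^{2} = 1296$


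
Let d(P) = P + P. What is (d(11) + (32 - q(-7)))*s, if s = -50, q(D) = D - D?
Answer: -2700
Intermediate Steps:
q(D) = 0
d(P) = 2*P
(d(11) + (32 - q(-7)))*s = (2*11 + (32 - 1*0))*(-50) = (22 + (32 + 0))*(-50) = (22 + 32)*(-50) = 54*(-50) = -2700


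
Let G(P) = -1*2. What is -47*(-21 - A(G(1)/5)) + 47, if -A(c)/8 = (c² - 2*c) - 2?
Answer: 35626/25 ≈ 1425.0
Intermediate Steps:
G(P) = -2
A(c) = 16 - 8*c² + 16*c (A(c) = -8*((c² - 2*c) - 2) = -8*(-2 + c² - 2*c) = 16 - 8*c² + 16*c)
-47*(-21 - A(G(1)/5)) + 47 = -47*(-21 - (16 - 8*(-2/5)² + 16*(-2/5))) + 47 = -47*(-21 - (16 - 8*(-2*⅕)² + 16*(-2*⅕))) + 47 = -47*(-21 - (16 - 8*(-⅖)² + 16*(-⅖))) + 47 = -47*(-21 - (16 - 8*4/25 - 32/5)) + 47 = -47*(-21 - (16 - 32/25 - 32/5)) + 47 = -47*(-21 - 1*208/25) + 47 = -47*(-21 - 208/25) + 47 = -47*(-733/25) + 47 = 34451/25 + 47 = 35626/25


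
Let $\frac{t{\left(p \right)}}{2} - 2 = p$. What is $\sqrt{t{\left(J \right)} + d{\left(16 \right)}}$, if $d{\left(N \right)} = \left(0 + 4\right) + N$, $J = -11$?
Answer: $\sqrt{2} \approx 1.4142$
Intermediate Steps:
$t{\left(p \right)} = 4 + 2 p$
$d{\left(N \right)} = 4 + N$
$\sqrt{t{\left(J \right)} + d{\left(16 \right)}} = \sqrt{\left(4 + 2 \left(-11\right)\right) + \left(4 + 16\right)} = \sqrt{\left(4 - 22\right) + 20} = \sqrt{-18 + 20} = \sqrt{2}$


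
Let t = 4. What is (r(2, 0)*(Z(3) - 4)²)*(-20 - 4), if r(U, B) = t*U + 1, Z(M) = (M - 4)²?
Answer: -1944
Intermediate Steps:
Z(M) = (-4 + M)²
r(U, B) = 1 + 4*U (r(U, B) = 4*U + 1 = 1 + 4*U)
(r(2, 0)*(Z(3) - 4)²)*(-20 - 4) = ((1 + 4*2)*((-4 + 3)² - 4)²)*(-20 - 4) = ((1 + 8)*((-1)² - 4)²)*(-24) = (9*(1 - 4)²)*(-24) = (9*(-3)²)*(-24) = (9*9)*(-24) = 81*(-24) = -1944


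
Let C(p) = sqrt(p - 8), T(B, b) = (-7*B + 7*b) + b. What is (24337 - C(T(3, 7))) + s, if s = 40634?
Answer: 64971 - 3*sqrt(3) ≈ 64966.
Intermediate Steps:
T(B, b) = -7*B + 8*b
C(p) = sqrt(-8 + p)
(24337 - C(T(3, 7))) + s = (24337 - sqrt(-8 + (-7*3 + 8*7))) + 40634 = (24337 - sqrt(-8 + (-21 + 56))) + 40634 = (24337 - sqrt(-8 + 35)) + 40634 = (24337 - sqrt(27)) + 40634 = (24337 - 3*sqrt(3)) + 40634 = 64971 - 3*sqrt(3)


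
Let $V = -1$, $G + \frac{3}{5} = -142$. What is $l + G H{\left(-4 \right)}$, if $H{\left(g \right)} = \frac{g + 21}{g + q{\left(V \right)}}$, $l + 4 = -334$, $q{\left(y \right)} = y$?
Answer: $\frac{3671}{25} \approx 146.84$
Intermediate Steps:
$G = - \frac{713}{5}$ ($G = - \frac{3}{5} - 142 = - \frac{713}{5} \approx -142.6$)
$l = -338$ ($l = -4 - 334 = -338$)
$H{\left(g \right)} = \frac{21 + g}{-1 + g}$ ($H{\left(g \right)} = \frac{g + 21}{g - 1} = \frac{21 + g}{-1 + g}$)
$l + G H{\left(-4 \right)} = -338 - \frac{713 \frac{21 - 4}{-1 - 4}}{5} = -338 - \frac{713 \frac{1}{-5} \cdot 17}{5} = -338 - \frac{713 \left(\left(- \frac{1}{5}\right) 17\right)}{5} = -338 - - \frac{12121}{25} = -338 + \frac{12121}{25} = \frac{3671}{25}$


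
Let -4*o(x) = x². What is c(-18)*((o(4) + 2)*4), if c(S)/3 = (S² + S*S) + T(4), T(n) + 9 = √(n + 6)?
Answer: -15336 - 24*√10 ≈ -15412.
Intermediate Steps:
o(x) = -x²/4
T(n) = -9 + √(6 + n) (T(n) = -9 + √(n + 6) = -9 + √(6 + n))
c(S) = -27 + 3*√10 + 6*S² (c(S) = 3*((S² + S*S) + (-9 + √(6 + 4))) = 3*((S² + S²) + (-9 + √10)) = 3*(2*S² + (-9 + √10)) = 3*(-9 + √10 + 2*S²) = -27 + 3*√10 + 6*S²)
c(-18)*((o(4) + 2)*4) = (-27 + 3*√10 + 6*(-18)²)*((-¼*4² + 2)*4) = (-27 + 3*√10 + 6*324)*((-¼*16 + 2)*4) = (-27 + 3*√10 + 1944)*((-4 + 2)*4) = (1917 + 3*√10)*(-2*4) = (1917 + 3*√10)*(-8) = -15336 - 24*√10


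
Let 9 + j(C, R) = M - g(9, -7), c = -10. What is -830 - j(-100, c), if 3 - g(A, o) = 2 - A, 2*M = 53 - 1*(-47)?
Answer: -861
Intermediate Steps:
M = 50 (M = (53 - 1*(-47))/2 = (53 + 47)/2 = (1/2)*100 = 50)
g(A, o) = 1 + A (g(A, o) = 3 - (2 - A) = 3 + (-2 + A) = 1 + A)
j(C, R) = 31 (j(C, R) = -9 + (50 - (1 + 9)) = -9 + (50 - 1*10) = -9 + (50 - 10) = -9 + 40 = 31)
-830 - j(-100, c) = -830 - 1*31 = -830 - 31 = -861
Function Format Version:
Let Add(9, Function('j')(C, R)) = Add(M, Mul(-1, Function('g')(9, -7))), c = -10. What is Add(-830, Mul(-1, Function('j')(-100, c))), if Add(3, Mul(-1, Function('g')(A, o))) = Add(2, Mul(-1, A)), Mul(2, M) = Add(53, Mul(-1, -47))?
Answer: -861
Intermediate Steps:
M = 50 (M = Mul(Rational(1, 2), Add(53, Mul(-1, -47))) = Mul(Rational(1, 2), Add(53, 47)) = Mul(Rational(1, 2), 100) = 50)
Function('g')(A, o) = Add(1, A) (Function('g')(A, o) = Add(3, Mul(-1, Add(2, Mul(-1, A)))) = Add(3, Add(-2, A)) = Add(1, A))
Function('j')(C, R) = 31 (Function('j')(C, R) = Add(-9, Add(50, Mul(-1, Add(1, 9)))) = Add(-9, Add(50, Mul(-1, 10))) = Add(-9, Add(50, -10)) = Add(-9, 40) = 31)
Add(-830, Mul(-1, Function('j')(-100, c))) = Add(-830, Mul(-1, 31)) = Add(-830, -31) = -861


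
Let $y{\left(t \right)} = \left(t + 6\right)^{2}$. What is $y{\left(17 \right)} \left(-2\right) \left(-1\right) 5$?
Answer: $5290$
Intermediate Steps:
$y{\left(t \right)} = \left(6 + t\right)^{2}$
$y{\left(17 \right)} \left(-2\right) \left(-1\right) 5 = \left(6 + 17\right)^{2} \left(-2\right) \left(-1\right) 5 = 23^{2} \cdot 2 \cdot 5 = 529 \cdot 10 = 5290$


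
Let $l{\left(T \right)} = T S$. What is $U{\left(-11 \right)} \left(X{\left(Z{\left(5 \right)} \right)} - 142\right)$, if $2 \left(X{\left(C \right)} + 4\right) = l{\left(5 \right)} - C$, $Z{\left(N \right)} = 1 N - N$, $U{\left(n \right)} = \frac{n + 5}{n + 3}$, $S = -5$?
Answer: $- \frac{951}{8} \approx -118.88$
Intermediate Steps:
$l{\left(T \right)} = - 5 T$ ($l{\left(T \right)} = T \left(-5\right) = - 5 T$)
$U{\left(n \right)} = \frac{5 + n}{3 + n}$
$Z{\left(N \right)} = 0$ ($Z{\left(N \right)} = N - N = 0$)
$X{\left(C \right)} = - \frac{33}{2} - \frac{C}{2}$ ($X{\left(C \right)} = -4 + \frac{\left(-5\right) 5 - C}{2} = -4 + \frac{-25 - C}{2} = -4 - \left(\frac{25}{2} + \frac{C}{2}\right) = - \frac{33}{2} - \frac{C}{2}$)
$U{\left(-11 \right)} \left(X{\left(Z{\left(5 \right)} \right)} - 142\right) = \frac{5 - 11}{3 - 11} \left(\left(- \frac{33}{2} - 0\right) - 142\right) = \frac{1}{-8} \left(-6\right) \left(\left(- \frac{33}{2} + 0\right) - 142\right) = \left(- \frac{1}{8}\right) \left(-6\right) \left(- \frac{33}{2} - 142\right) = \frac{3}{4} \left(- \frac{317}{2}\right) = - \frac{951}{8}$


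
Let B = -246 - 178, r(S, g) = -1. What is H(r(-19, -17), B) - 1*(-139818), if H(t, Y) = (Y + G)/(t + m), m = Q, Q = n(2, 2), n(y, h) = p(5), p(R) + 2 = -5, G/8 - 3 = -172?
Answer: 140040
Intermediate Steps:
G = -1352 (G = 24 + 8*(-172) = 24 - 1376 = -1352)
p(R) = -7 (p(R) = -2 - 5 = -7)
n(y, h) = -7
B = -424
Q = -7
m = -7
H(t, Y) = (-1352 + Y)/(-7 + t) (H(t, Y) = (Y - 1352)/(t - 7) = (-1352 + Y)/(-7 + t))
H(r(-19, -17), B) - 1*(-139818) = (-1352 - 424)/(-7 - 1) - 1*(-139818) = -1776/(-8) + 139818 = -⅛*(-1776) + 139818 = 222 + 139818 = 140040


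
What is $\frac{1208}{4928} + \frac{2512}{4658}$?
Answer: $\frac{1125375}{1434664} \approx 0.78442$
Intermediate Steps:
$\frac{1208}{4928} + \frac{2512}{4658} = 1208 \cdot \frac{1}{4928} + 2512 \cdot \frac{1}{4658} = \frac{151}{616} + \frac{1256}{2329} = \frac{1125375}{1434664}$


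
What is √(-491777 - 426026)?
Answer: I*√917803 ≈ 958.02*I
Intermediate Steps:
√(-491777 - 426026) = √(-917803) = I*√917803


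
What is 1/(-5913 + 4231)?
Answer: -1/1682 ≈ -0.00059453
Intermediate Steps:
1/(-5913 + 4231) = 1/(-1682) = -1/1682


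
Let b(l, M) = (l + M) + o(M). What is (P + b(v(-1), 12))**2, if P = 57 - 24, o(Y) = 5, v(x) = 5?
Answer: 3025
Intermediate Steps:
b(l, M) = 5 + M + l (b(l, M) = (l + M) + 5 = (M + l) + 5 = 5 + M + l)
P = 33
(P + b(v(-1), 12))**2 = (33 + (5 + 12 + 5))**2 = (33 + 22)**2 = 55**2 = 3025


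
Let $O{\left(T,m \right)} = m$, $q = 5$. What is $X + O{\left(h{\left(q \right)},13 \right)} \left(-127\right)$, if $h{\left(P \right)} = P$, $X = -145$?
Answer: $-1796$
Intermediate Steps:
$X + O{\left(h{\left(q \right)},13 \right)} \left(-127\right) = -145 + 13 \left(-127\right) = -145 - 1651 = -1796$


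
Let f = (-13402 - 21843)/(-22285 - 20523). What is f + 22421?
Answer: 959833413/42808 ≈ 22422.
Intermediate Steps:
f = 35245/42808 (f = -35245/(-42808) = -35245*(-1/42808) = 35245/42808 ≈ 0.82333)
f + 22421 = 35245/42808 + 22421 = 959833413/42808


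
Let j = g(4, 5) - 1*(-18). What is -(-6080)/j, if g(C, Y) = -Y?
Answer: 6080/13 ≈ 467.69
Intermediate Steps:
j = 13 (j = -1*5 - 1*(-18) = -5 + 18 = 13)
-(-6080)/j = -(-6080)/13 = -152*(-40/13) = 6080/13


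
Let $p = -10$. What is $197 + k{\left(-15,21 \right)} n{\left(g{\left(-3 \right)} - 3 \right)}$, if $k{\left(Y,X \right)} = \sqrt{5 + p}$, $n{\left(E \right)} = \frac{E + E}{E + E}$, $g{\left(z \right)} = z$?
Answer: $197 + i \sqrt{5} \approx 197.0 + 2.2361 i$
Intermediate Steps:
$n{\left(E \right)} = 1$ ($n{\left(E \right)} = \frac{2 E}{2 E} = 2 E \frac{1}{2 E} = 1$)
$k{\left(Y,X \right)} = i \sqrt{5}$ ($k{\left(Y,X \right)} = \sqrt{5 - 10} = \sqrt{-5} = i \sqrt{5}$)
$197 + k{\left(-15,21 \right)} n{\left(g{\left(-3 \right)} - 3 \right)} = 197 + i \sqrt{5} \cdot 1 = 197 + i \sqrt{5}$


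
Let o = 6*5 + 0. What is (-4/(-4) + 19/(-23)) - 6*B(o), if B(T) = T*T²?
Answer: -3725996/23 ≈ -1.6200e+5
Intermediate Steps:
o = 30 (o = 30 + 0 = 30)
B(T) = T³
(-4/(-4) + 19/(-23)) - 6*B(o) = (-4/(-4) + 19/(-23)) - 6*30³ = (-4*(-¼) + 19*(-1/23)) - 6*27000 = (1 - 19/23) - 162000 = 4/23 - 162000 = -3725996/23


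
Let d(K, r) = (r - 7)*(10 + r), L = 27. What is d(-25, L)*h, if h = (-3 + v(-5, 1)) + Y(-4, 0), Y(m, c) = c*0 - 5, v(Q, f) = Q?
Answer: -9620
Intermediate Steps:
Y(m, c) = -5 (Y(m, c) = 0 - 5 = -5)
d(K, r) = (-7 + r)*(10 + r)
h = -13 (h = (-3 - 5) - 5 = -8 - 5 = -13)
d(-25, L)*h = (-70 + 27² + 3*27)*(-13) = (-70 + 729 + 81)*(-13) = 740*(-13) = -9620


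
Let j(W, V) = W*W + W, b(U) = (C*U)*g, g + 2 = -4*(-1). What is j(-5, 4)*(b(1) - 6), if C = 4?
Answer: 40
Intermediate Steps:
g = 2 (g = -2 - 4*(-1) = -2 + 4 = 2)
b(U) = 8*U (b(U) = (4*U)*2 = 8*U)
j(W, V) = W + W² (j(W, V) = W² + W = W + W²)
j(-5, 4)*(b(1) - 6) = (-5*(1 - 5))*(8*1 - 6) = (-5*(-4))*(8 - 6) = 20*2 = 40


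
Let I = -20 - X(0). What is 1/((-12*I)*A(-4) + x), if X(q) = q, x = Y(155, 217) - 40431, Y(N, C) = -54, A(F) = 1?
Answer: -1/40245 ≈ -2.4848e-5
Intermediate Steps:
x = -40485 (x = -54 - 40431 = -40485)
I = -20 (I = -20 - 1*0 = -20 + 0 = -20)
1/((-12*I)*A(-4) + x) = 1/(-12*(-20)*1 - 40485) = 1/(240*1 - 40485) = 1/(240 - 40485) = 1/(-40245) = -1/40245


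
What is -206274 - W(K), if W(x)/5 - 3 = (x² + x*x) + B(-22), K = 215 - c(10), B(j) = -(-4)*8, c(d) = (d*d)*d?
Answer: -6368699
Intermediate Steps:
c(d) = d³ (c(d) = d²*d = d³)
B(j) = 32 (B(j) = -1*(-32) = 32)
K = -785 (K = 215 - 1*10³ = 215 - 1*1000 = 215 - 1000 = -785)
W(x) = 175 + 10*x² (W(x) = 15 + 5*((x² + x*x) + 32) = 15 + 5*((x² + x²) + 32) = 15 + 5*(2*x² + 32) = 15 + 5*(32 + 2*x²) = 15 + (160 + 10*x²) = 175 + 10*x²)
-206274 - W(K) = -206274 - (175 + 10*(-785)²) = -206274 - (175 + 10*616225) = -206274 - (175 + 6162250) = -206274 - 1*6162425 = -206274 - 6162425 = -6368699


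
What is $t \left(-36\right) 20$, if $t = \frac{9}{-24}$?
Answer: $270$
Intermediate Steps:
$t = - \frac{3}{8}$ ($t = 9 \left(- \frac{1}{24}\right) = - \frac{3}{8} \approx -0.375$)
$t \left(-36\right) 20 = \left(- \frac{3}{8}\right) \left(-36\right) 20 = \frac{27}{2} \cdot 20 = 270$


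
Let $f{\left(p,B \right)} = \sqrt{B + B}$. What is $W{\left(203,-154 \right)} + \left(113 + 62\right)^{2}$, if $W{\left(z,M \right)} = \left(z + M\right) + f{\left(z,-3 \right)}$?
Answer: $30674 + i \sqrt{6} \approx 30674.0 + 2.4495 i$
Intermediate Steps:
$f{\left(p,B \right)} = \sqrt{2} \sqrt{B}$ ($f{\left(p,B \right)} = \sqrt{2 B} = \sqrt{2} \sqrt{B}$)
$W{\left(z,M \right)} = M + z + i \sqrt{6}$ ($W{\left(z,M \right)} = \left(z + M\right) + \sqrt{2} \sqrt{-3} = \left(M + z\right) + \sqrt{2} i \sqrt{3} = \left(M + z\right) + i \sqrt{6} = M + z + i \sqrt{6}$)
$W{\left(203,-154 \right)} + \left(113 + 62\right)^{2} = \left(-154 + 203 + i \sqrt{6}\right) + \left(113 + 62\right)^{2} = \left(49 + i \sqrt{6}\right) + 175^{2} = \left(49 + i \sqrt{6}\right) + 30625 = 30674 + i \sqrt{6}$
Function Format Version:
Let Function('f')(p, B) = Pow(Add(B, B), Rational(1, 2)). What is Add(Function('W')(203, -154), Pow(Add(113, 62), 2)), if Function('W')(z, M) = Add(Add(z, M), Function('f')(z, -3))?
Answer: Add(30674, Mul(I, Pow(6, Rational(1, 2)))) ≈ Add(30674., Mul(2.4495, I))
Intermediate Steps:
Function('f')(p, B) = Mul(Pow(2, Rational(1, 2)), Pow(B, Rational(1, 2))) (Function('f')(p, B) = Pow(Mul(2, B), Rational(1, 2)) = Mul(Pow(2, Rational(1, 2)), Pow(B, Rational(1, 2))))
Function('W')(z, M) = Add(M, z, Mul(I, Pow(6, Rational(1, 2)))) (Function('W')(z, M) = Add(Add(z, M), Mul(Pow(2, Rational(1, 2)), Pow(-3, Rational(1, 2)))) = Add(Add(M, z), Mul(Pow(2, Rational(1, 2)), Mul(I, Pow(3, Rational(1, 2))))) = Add(Add(M, z), Mul(I, Pow(6, Rational(1, 2)))) = Add(M, z, Mul(I, Pow(6, Rational(1, 2)))))
Add(Function('W')(203, -154), Pow(Add(113, 62), 2)) = Add(Add(-154, 203, Mul(I, Pow(6, Rational(1, 2)))), Pow(Add(113, 62), 2)) = Add(Add(49, Mul(I, Pow(6, Rational(1, 2)))), Pow(175, 2)) = Add(Add(49, Mul(I, Pow(6, Rational(1, 2)))), 30625) = Add(30674, Mul(I, Pow(6, Rational(1, 2))))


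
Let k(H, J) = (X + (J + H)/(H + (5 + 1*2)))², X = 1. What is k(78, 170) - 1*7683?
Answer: -55398786/7225 ≈ -7667.6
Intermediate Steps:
k(H, J) = (1 + (H + J)/(7 + H))² (k(H, J) = (1 + (J + H)/(H + (5 + 1*2)))² = (1 + (H + J)/(H + (5 + 2)))² = (1 + (H + J)/(H + 7))² = (1 + (H + J)/(7 + H))²)
k(78, 170) - 1*7683 = (7 + 170 + 2*78)²/(7 + 78)² - 1*7683 = (7 + 170 + 156)²/85² - 7683 = (1/7225)*333² - 7683 = (1/7225)*110889 - 7683 = 110889/7225 - 7683 = -55398786/7225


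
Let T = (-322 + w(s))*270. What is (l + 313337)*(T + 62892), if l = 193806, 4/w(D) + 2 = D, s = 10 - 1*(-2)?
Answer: -12141003420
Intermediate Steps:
s = 12 (s = 10 + 2 = 12)
w(D) = 4/(-2 + D)
T = -86832 (T = (-322 + 4/(-2 + 12))*270 = (-322 + 4/10)*270 = (-322 + 4*(1/10))*270 = (-322 + 2/5)*270 = -1608/5*270 = -86832)
(l + 313337)*(T + 62892) = (193806 + 313337)*(-86832 + 62892) = 507143*(-23940) = -12141003420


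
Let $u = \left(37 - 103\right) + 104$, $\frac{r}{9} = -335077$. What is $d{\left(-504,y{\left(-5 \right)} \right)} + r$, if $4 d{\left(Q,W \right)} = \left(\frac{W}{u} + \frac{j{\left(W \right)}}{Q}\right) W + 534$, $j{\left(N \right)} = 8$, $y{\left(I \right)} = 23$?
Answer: $- \frac{28876965319}{9576} \approx -3.0156 \cdot 10^{6}$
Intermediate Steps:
$r = -3015693$ ($r = 9 \left(-335077\right) = -3015693$)
$u = 38$ ($u = -66 + 104 = 38$)
$d{\left(Q,W \right)} = \frac{267}{2} + \frac{W \left(\frac{8}{Q} + \frac{W}{38}\right)}{4}$ ($d{\left(Q,W \right)} = \frac{\left(\frac{W}{38} + \frac{8}{Q}\right) W + 534}{4} = \frac{\left(\frac{8}{Q} + \frac{W}{38}\right) W + 534}{4} = \frac{W \left(\frac{8}{Q} + \frac{W}{38}\right) + 534}{4} = \frac{534 + W \left(\frac{8}{Q} + \frac{W}{38}\right)}{4} = \frac{267}{2} + \frac{W \left(\frac{8}{Q} + \frac{W}{38}\right)}{4}$)
$d{\left(-504,y{\left(-5 \right)} \right)} + r = \frac{304 \cdot 23 - 504 \left(20292 + 23^{2}\right)}{152 \left(-504\right)} - 3015693 = \frac{1}{152} \left(- \frac{1}{504}\right) \left(6992 - 504 \left(20292 + 529\right)\right) - 3015693 = \frac{1}{152} \left(- \frac{1}{504}\right) \left(6992 - 10493784\right) - 3015693 = \frac{1}{152} \left(- \frac{1}{504}\right) \left(-10486792\right) - 3015693 = \frac{1310849}{9576} - 3015693 = - \frac{28876965319}{9576}$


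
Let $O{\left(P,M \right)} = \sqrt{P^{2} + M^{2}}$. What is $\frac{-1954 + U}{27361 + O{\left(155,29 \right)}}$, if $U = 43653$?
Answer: $\frac{1140926339}{748599455} - \frac{41699 \sqrt{24866}}{748599455} \approx 1.5153$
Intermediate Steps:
$O{\left(P,M \right)} = \sqrt{M^{2} + P^{2}}$
$\frac{-1954 + U}{27361 + O{\left(155,29 \right)}} = \frac{-1954 + 43653}{27361 + \sqrt{29^{2} + 155^{2}}} = \frac{41699}{27361 + \sqrt{841 + 24025}} = \frac{41699}{27361 + \sqrt{24866}}$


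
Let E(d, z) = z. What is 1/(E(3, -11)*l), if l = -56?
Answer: 1/616 ≈ 0.0016234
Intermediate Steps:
1/(E(3, -11)*l) = 1/(-11*(-56)) = 1/616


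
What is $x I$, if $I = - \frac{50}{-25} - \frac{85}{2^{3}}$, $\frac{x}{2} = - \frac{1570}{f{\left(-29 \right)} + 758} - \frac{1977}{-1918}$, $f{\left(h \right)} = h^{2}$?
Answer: $- \frac{3449149}{4089176} \approx -0.84348$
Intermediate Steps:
$x = \frac{149963}{1533441}$ ($x = 2 \left(- \frac{1570}{\left(-29\right)^{2} + 758} - \frac{1977}{-1918}\right) = 2 \left(- \frac{1570}{841 + 758} - - \frac{1977}{1918}\right) = 2 \left(- \frac{1570}{1599} + \frac{1977}{1918}\right) = 2 \cdot \frac{149963}{3066882} = \frac{149963}{1533441} \approx 0.097795$)
$I = - \frac{69}{8}$ ($I = \left(-50\right) \left(- \frac{1}{25}\right) - \frac{85}{8} = 2 - \frac{85}{8} = - \frac{69}{8} \approx -8.625$)
$x I = \frac{149963}{1533441} \left(- \frac{69}{8}\right) = - \frac{3449149}{4089176}$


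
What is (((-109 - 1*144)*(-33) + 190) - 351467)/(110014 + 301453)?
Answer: -342928/411467 ≈ -0.83343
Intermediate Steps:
(((-109 - 1*144)*(-33) + 190) - 351467)/(110014 + 301453) = (((-109 - 144)*(-33) + 190) - 351467)/411467 = ((-253*(-33) + 190) - 351467)*(1/411467) = ((8349 + 190) - 351467)*(1/411467) = (8539 - 351467)*(1/411467) = -342928*1/411467 = -342928/411467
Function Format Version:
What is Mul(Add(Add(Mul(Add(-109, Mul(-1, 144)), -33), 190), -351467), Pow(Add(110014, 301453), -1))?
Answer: Rational(-342928, 411467) ≈ -0.83343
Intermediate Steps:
Mul(Add(Add(Mul(Add(-109, Mul(-1, 144)), -33), 190), -351467), Pow(Add(110014, 301453), -1)) = Mul(Add(Add(Mul(Add(-109, -144), -33), 190), -351467), Pow(411467, -1)) = Mul(Add(Add(Mul(-253, -33), 190), -351467), Rational(1, 411467)) = Mul(Add(Add(8349, 190), -351467), Rational(1, 411467)) = Mul(Add(8539, -351467), Rational(1, 411467)) = Mul(-342928, Rational(1, 411467)) = Rational(-342928, 411467)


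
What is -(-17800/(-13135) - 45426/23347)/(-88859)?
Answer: -978886/147295966183 ≈ -6.6457e-6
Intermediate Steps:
-(-17800/(-13135) - 45426/23347)/(-88859) = -(-17800*(-1/13135) - 45426*1/23347)*(-1)/88859 = -(3560/2627 - 45426/23347)*(-1)/88859 = -(-978886)*(-1)/(1657637*88859) = -1*978886/147295966183 = -978886/147295966183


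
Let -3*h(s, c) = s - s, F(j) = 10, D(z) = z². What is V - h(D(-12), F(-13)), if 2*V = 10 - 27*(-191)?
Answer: 5167/2 ≈ 2583.5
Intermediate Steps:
h(s, c) = 0 (h(s, c) = -(s - s)/3 = -⅓*0 = 0)
V = 5167/2 (V = (10 - 27*(-191))/2 = (10 + 5157)/2 = (½)*5167 = 5167/2 ≈ 2583.5)
V - h(D(-12), F(-13)) = 5167/2 - 1*0 = 5167/2 + 0 = 5167/2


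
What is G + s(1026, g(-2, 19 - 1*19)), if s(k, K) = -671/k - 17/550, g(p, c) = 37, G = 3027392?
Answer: 427089229777/141075 ≈ 3.0274e+6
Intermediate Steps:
s(k, K) = -17/550 - 671/k (s(k, K) = -671/k - 17*1/550 = -671/k - 17/550 = -17/550 - 671/k)
G + s(1026, g(-2, 19 - 1*19)) = 3027392 + (-17/550 - 671/1026) = 3027392 - 96623/141075 = 427089229777/141075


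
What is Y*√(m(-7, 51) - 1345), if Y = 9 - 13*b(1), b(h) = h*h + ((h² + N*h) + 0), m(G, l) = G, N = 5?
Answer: -2132*I*√2 ≈ -3015.1*I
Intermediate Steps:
b(h) = 2*h² + 5*h (b(h) = h*h + ((h² + 5*h) + 0) = h² + (h² + 5*h) = 2*h² + 5*h)
Y = -82 (Y = 9 - 13*(5 + 2*1) = 9 - 13*(5 + 2) = 9 - 13*7 = 9 - 91 = -82)
Y*√(m(-7, 51) - 1345) = -82*√(-7 - 1345) = -2132*I*√2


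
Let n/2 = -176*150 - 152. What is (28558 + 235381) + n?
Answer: 210835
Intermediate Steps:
n = -53104 (n = 2*(-176*150 - 152) = 2*(-26400 - 152) = 2*(-26552) = -53104)
(28558 + 235381) + n = (28558 + 235381) - 53104 = 263939 - 53104 = 210835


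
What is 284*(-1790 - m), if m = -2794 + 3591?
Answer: -734708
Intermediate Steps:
m = 797
284*(-1790 - m) = 284*(-1790 - 1*797) = 284*(-1790 - 797) = 284*(-2587) = -734708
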